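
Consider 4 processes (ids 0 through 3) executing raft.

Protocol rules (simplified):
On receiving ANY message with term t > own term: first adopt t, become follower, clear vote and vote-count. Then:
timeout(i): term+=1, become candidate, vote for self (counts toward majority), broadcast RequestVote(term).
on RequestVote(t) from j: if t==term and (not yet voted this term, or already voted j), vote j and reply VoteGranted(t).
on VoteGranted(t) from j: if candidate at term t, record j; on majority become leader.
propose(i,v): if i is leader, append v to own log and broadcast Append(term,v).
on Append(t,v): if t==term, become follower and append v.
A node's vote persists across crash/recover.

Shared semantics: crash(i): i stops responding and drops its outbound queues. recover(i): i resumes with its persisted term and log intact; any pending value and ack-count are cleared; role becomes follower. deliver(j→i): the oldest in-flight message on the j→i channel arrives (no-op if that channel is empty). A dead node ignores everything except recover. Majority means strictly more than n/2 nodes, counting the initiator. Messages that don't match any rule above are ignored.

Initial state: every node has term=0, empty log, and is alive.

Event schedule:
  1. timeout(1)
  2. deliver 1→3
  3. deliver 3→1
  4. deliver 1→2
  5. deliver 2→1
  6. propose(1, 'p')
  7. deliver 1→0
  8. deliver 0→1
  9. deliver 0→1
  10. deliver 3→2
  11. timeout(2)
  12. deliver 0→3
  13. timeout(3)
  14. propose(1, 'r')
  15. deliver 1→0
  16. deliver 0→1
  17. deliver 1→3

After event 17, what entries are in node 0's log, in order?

[1] timeout(1) → N1(cand t1 [-])
[2] deliver 1→3 → N3(foll t1 [-])
[3] deliver 3→1 → ∅
[4] deliver 1→2 → N2(foll t1 [-])
[5] deliver 2→1 → N1(lead t1 [-])
[6] propose(1,'p') → N1(lead t1 [p])
[7] deliver 1→0 → N0(foll t1 [-])
[8] deliver 0→1 → ∅
[9] deliver 0→1 → ∅
[10] deliver 3→2 → ∅
[11] timeout(2) → N2(cand t2 [-])
[12] deliver 0→3 → ∅
[13] timeout(3) → N3(cand t2 [-])
[14] propose(1,'r') → N1(lead t1 [p,r])
[15] deliver 1→0 → N0(foll t1 [p])
[16] deliver 0→1 → ∅
[17] deliver 1→3 → ∅

p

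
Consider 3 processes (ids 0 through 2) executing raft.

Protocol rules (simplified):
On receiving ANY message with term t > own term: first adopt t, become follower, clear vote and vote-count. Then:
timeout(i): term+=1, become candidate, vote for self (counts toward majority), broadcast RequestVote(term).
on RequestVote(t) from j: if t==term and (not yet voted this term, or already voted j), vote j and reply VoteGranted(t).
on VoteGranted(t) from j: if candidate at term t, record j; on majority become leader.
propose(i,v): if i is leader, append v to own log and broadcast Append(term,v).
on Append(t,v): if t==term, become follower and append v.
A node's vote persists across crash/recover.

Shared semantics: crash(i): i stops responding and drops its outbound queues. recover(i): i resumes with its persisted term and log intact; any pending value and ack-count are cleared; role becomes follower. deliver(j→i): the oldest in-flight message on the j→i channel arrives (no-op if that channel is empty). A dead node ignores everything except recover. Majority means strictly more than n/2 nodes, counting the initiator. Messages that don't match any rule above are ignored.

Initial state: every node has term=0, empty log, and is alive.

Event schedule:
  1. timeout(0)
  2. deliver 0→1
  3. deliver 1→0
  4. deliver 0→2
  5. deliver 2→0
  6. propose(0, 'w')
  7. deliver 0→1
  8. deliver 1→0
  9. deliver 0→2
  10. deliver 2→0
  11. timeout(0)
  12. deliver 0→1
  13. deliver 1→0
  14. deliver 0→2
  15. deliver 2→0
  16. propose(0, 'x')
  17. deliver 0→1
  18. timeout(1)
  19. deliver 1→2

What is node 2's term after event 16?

e1 timeout(0): 0[cand,t=1,-]
e2 deliver 0→1: 1[foll,t=1,-]
e3 deliver 1→0: 0[lead,t=1,-]
e4 deliver 0→2: 2[foll,t=1,-]
e5 deliver 2→0: ·
e6 propose(0,'w'): 0[lead,t=1,w]
e7 deliver 0→1: 1[foll,t=1,w]
e8 deliver 1→0: ·
e9 deliver 0→2: 2[foll,t=1,w]
e10 deliver 2→0: ·
e11 timeout(0): 0[cand,t=2,w]
e12 deliver 0→1: 1[foll,t=2,w]
e13 deliver 1→0: 0[lead,t=2,w]
e14 deliver 0→2: 2[foll,t=2,w]
e15 deliver 2→0: ·
e16 propose(0,'x'): 0[lead,t=2,w,x]

2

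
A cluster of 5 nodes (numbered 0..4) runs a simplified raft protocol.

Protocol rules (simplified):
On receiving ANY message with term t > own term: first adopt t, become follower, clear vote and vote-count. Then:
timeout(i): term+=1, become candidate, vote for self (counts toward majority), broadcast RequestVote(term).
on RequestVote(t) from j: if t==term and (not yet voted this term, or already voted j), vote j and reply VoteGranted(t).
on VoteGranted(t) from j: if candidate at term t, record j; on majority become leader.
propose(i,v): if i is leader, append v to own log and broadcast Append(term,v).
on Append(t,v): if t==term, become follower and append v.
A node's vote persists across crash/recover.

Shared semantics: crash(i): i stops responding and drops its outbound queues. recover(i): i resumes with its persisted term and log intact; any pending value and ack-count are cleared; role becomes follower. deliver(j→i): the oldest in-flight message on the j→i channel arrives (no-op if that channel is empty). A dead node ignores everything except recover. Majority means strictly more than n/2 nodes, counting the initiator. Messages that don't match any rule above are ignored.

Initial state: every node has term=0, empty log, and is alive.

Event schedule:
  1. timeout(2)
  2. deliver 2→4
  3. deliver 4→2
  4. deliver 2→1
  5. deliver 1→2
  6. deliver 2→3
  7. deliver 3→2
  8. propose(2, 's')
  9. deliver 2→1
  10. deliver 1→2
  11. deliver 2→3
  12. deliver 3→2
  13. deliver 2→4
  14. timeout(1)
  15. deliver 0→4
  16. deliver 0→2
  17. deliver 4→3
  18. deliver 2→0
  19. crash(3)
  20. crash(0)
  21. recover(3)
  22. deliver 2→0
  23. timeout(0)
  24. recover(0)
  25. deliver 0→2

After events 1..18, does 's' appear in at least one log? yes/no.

yes

[1] timeout(2) → N2(cand t1 [-])
[2] deliver 2→4 → N4(foll t1 [-])
[3] deliver 4→2 → ∅
[4] deliver 2→1 → N1(foll t1 [-])
[5] deliver 1→2 → N2(lead t1 [-])
[6] deliver 2→3 → N3(foll t1 [-])
[7] deliver 3→2 → ∅
[8] propose(2,'s') → N2(lead t1 [s])
[9] deliver 2→1 → N1(foll t1 [s])
[10] deliver 1→2 → ∅
[11] deliver 2→3 → N3(foll t1 [s])
[12] deliver 3→2 → ∅
[13] deliver 2→4 → N4(foll t1 [s])
[14] timeout(1) → N1(cand t2 [s])
[15] deliver 0→4 → ∅
[16] deliver 0→2 → ∅
[17] deliver 4→3 → ∅
[18] deliver 2→0 → N0(foll t1 [-])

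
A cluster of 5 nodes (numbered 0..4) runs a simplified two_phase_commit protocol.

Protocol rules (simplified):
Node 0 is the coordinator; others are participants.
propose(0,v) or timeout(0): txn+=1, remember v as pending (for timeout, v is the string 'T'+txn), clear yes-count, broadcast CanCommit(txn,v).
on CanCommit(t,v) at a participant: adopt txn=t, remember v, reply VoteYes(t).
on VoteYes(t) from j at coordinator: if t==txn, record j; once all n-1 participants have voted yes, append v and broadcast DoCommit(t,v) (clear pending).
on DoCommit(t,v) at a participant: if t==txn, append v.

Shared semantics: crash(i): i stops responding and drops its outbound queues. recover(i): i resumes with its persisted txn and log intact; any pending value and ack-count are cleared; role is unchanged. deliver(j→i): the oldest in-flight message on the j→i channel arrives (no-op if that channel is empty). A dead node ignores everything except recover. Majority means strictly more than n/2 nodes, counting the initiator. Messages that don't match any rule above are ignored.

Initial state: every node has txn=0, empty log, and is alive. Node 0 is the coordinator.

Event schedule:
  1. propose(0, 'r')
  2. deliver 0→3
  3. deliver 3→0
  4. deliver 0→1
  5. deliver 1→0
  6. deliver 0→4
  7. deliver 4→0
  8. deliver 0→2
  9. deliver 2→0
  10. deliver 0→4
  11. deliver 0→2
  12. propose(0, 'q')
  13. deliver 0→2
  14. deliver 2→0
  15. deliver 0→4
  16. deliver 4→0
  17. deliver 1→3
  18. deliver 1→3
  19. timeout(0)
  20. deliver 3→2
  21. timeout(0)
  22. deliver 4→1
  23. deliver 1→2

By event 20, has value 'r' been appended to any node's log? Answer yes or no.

step 1 propose(0,'r'): 0={coor,t=1,log=-}
step 2 deliver 0→3: 3={part,t=1,log=-}
step 3 deliver 3→0: —
step 4 deliver 0→1: 1={part,t=1,log=-}
step 5 deliver 1→0: —
step 6 deliver 0→4: 4={part,t=1,log=-}
step 7 deliver 4→0: —
step 8 deliver 0→2: 2={part,t=1,log=-}
step 9 deliver 2→0: 0={coor,t=1,log=r}
step 10 deliver 0→4: 4={part,t=1,log=r}
step 11 deliver 0→2: 2={part,t=1,log=r}
step 12 propose(0,'q'): 0={coor,t=2,log=r}
step 13 deliver 0→2: 2={part,t=2,log=r}
step 14 deliver 2→0: —
step 15 deliver 0→4: 4={part,t=2,log=r}
step 16 deliver 4→0: —
step 17 deliver 1→3: —
step 18 deliver 1→3: —
step 19 timeout(0): 0={coor,t=3,log=r}
step 20 deliver 3→2: —

yes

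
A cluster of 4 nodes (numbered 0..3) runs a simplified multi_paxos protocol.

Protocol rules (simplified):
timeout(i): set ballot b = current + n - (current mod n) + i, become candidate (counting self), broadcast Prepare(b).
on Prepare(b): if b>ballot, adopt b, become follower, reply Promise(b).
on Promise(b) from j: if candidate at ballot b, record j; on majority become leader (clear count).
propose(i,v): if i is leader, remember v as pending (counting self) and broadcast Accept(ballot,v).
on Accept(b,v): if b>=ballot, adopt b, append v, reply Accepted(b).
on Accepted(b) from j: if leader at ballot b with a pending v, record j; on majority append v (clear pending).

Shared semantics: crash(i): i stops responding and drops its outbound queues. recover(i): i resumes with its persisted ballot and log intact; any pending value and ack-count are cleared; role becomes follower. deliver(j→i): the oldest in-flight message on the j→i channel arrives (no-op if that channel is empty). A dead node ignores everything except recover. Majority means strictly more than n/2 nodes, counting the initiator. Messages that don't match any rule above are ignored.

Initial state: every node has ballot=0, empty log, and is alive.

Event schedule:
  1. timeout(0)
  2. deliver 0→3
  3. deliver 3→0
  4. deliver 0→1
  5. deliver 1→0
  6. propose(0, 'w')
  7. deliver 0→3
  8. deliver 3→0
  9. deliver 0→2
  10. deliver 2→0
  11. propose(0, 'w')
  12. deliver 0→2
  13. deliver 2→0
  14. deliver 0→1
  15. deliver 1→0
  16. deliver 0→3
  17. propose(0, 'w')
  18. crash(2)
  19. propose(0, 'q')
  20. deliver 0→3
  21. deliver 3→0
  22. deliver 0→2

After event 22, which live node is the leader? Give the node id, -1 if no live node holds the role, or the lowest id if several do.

0

e1 timeout(0): 0[cand,b=4,-]
e2 deliver 0→3: 3[foll,b=4,-]
e3 deliver 3→0: ·
e4 deliver 0→1: 1[foll,b=4,-]
e5 deliver 1→0: 0[lead,b=4,-]
e6 propose(0,'w'): ·
e7 deliver 0→3: 3[foll,b=4,w]
e8 deliver 3→0: ·
e9 deliver 0→2: 2[foll,b=4,-]
e10 deliver 2→0: ·
e11 propose(0,'w'): ·
e12 deliver 0→2: 2[foll,b=4,w]
e13 deliver 2→0: ·
e14 deliver 0→1: 1[foll,b=4,w]
e15 deliver 1→0: 0[lead,b=4,w]
e16 deliver 0→3: 3[foll,b=4,w,w]
e17 propose(0,'w'): ·
e18 crash(2): 2[✗foll,b=4,w]
e19 propose(0,'q'): ·
e20 deliver 0→3: 3[foll,b=4,w,w,w]
e21 deliver 3→0: ·
e22 deliver 0→2: ·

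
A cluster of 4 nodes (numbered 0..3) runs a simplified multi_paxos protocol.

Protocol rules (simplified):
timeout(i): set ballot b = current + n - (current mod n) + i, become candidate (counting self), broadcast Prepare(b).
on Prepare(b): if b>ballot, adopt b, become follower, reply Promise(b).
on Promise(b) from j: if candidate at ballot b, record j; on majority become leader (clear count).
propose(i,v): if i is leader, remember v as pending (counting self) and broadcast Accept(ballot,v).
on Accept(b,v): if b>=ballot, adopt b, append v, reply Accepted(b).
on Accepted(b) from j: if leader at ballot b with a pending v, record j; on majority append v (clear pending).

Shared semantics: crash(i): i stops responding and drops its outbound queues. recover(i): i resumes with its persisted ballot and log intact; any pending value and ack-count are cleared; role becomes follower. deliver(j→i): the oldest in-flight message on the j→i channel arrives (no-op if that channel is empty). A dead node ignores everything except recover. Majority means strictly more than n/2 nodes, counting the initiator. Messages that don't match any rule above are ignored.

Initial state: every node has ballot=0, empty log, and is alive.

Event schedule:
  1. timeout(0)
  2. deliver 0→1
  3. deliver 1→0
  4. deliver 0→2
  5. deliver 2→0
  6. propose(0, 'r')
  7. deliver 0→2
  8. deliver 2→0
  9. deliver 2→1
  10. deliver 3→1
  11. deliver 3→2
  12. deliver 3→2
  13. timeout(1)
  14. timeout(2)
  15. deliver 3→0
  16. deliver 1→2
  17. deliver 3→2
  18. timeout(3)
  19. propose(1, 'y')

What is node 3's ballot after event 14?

0

step 1 timeout(0): 0={cand,b=4,log=-}
step 2 deliver 0→1: 1={foll,b=4,log=-}
step 3 deliver 1→0: —
step 4 deliver 0→2: 2={foll,b=4,log=-}
step 5 deliver 2→0: 0={lead,b=4,log=-}
step 6 propose(0,'r'): —
step 7 deliver 0→2: 2={foll,b=4,log=r}
step 8 deliver 2→0: —
step 9 deliver 2→1: —
step 10 deliver 3→1: —
step 11 deliver 3→2: —
step 12 deliver 3→2: —
step 13 timeout(1): 1={cand,b=9,log=-}
step 14 timeout(2): 2={cand,b=10,log=r}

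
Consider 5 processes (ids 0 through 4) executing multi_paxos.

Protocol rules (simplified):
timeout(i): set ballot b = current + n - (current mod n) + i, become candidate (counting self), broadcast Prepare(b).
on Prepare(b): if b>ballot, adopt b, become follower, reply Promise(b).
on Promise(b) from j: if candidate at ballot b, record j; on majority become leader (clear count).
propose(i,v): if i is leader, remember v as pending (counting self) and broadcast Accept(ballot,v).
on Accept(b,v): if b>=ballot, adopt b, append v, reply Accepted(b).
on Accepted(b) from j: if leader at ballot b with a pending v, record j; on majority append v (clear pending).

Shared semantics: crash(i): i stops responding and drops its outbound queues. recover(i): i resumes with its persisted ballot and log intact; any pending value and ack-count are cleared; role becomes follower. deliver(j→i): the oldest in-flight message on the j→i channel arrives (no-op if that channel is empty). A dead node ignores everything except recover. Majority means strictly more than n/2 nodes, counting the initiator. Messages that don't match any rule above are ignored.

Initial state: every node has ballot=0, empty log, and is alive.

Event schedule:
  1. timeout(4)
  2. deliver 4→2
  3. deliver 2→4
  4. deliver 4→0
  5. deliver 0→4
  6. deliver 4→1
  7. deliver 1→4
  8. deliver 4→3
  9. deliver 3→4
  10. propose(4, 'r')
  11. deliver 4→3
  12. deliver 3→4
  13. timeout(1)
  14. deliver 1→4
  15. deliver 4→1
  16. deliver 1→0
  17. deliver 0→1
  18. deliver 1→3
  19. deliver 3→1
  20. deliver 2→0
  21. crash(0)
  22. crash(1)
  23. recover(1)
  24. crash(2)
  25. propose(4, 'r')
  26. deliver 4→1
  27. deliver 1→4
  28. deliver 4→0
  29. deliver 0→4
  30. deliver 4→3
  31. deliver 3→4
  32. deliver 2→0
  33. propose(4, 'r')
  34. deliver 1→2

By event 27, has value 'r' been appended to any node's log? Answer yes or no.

yes

1. timeout(4):  <4:cand b9 ->
2. deliver 4→2:  <2:foll b9 ->
3. deliver 2→4:  nop
4. deliver 4→0:  <0:foll b9 ->
5. deliver 0→4:  <4:lead b9 ->
6. deliver 4→1:  <1:foll b9 ->
7. deliver 1→4:  nop
8. deliver 4→3:  <3:foll b9 ->
9. deliver 3→4:  nop
10. propose(4,'r'):  nop
11. deliver 4→3:  <3:foll b9 r>
12. deliver 3→4:  nop
13. timeout(1):  <1:cand b11 ->
14. deliver 1→4:  <4:foll b11 ->
15. deliver 4→1:  nop
16. deliver 1→0:  <0:foll b11 ->
17. deliver 0→1:  nop
18. deliver 1→3:  <3:foll b11 r>
19. deliver 3→1:  <1:lead b11 ->
20. deliver 2→0:  nop
21. crash(0):  <0:✗foll b11 ->
22. crash(1):  <1:✗lead b11 ->
23. recover(1):  <1:foll b11 ->
24. crash(2):  <2:✗foll b9 ->
25. propose(4,'r'):  nop
26. deliver 4→1:  nop
27. deliver 1→4:  nop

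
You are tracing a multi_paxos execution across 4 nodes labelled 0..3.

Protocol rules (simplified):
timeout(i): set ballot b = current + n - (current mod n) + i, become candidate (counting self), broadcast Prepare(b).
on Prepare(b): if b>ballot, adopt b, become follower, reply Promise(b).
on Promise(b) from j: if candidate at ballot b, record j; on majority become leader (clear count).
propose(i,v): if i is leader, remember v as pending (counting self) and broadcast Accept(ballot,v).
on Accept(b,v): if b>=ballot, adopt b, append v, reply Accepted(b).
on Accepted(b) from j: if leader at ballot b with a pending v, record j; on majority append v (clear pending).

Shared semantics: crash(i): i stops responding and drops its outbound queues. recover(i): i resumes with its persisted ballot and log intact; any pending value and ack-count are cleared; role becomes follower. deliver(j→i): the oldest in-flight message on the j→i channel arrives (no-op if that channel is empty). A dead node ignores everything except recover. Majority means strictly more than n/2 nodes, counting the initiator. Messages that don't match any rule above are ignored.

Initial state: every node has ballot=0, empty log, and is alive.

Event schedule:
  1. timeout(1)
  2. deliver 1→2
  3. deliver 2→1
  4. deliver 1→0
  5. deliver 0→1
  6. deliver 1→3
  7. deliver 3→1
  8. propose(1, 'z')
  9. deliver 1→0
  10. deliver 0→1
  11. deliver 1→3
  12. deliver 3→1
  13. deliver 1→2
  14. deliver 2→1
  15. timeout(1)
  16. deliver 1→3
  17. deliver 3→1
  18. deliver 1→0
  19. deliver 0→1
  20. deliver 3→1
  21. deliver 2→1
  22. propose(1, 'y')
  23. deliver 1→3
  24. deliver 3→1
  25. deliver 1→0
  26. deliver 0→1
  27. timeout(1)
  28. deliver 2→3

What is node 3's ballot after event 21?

1. timeout(1):  <1:cand b5 ->
2. deliver 1→2:  <2:foll b5 ->
3. deliver 2→1:  nop
4. deliver 1→0:  <0:foll b5 ->
5. deliver 0→1:  <1:lead b5 ->
6. deliver 1→3:  <3:foll b5 ->
7. deliver 3→1:  nop
8. propose(1,'z'):  nop
9. deliver 1→0:  <0:foll b5 z>
10. deliver 0→1:  nop
11. deliver 1→3:  <3:foll b5 z>
12. deliver 3→1:  <1:lead b5 z>
13. deliver 1→2:  <2:foll b5 z>
14. deliver 2→1:  nop
15. timeout(1):  <1:cand b9 z>
16. deliver 1→3:  <3:foll b9 z>
17. deliver 3→1:  nop
18. deliver 1→0:  <0:foll b9 z>
19. deliver 0→1:  <1:lead b9 z>
20. deliver 3→1:  nop
21. deliver 2→1:  nop

9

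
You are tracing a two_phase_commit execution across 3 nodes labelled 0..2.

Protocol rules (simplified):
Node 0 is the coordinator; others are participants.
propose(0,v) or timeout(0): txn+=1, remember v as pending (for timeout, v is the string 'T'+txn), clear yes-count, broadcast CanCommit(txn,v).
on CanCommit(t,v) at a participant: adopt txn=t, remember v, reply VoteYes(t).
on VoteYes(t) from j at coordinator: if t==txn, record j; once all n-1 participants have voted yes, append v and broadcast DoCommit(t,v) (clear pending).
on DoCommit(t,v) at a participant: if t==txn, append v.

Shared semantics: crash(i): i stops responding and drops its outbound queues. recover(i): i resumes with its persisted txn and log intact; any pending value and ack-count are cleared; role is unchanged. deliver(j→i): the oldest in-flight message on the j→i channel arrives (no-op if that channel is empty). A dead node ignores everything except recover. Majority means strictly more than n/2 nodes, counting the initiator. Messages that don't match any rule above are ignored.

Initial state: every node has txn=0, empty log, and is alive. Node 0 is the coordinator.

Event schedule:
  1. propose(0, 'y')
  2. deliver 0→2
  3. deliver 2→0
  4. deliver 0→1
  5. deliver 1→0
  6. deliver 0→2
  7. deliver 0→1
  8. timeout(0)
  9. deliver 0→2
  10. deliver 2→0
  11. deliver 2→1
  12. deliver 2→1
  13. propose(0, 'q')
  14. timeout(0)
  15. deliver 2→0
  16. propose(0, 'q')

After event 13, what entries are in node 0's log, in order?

y

1. propose(0,'y'):  <0:coor t1 ->
2. deliver 0→2:  <2:part t1 ->
3. deliver 2→0:  nop
4. deliver 0→1:  <1:part t1 ->
5. deliver 1→0:  <0:coor t1 y>
6. deliver 0→2:  <2:part t1 y>
7. deliver 0→1:  <1:part t1 y>
8. timeout(0):  <0:coor t2 y>
9. deliver 0→2:  <2:part t2 y>
10. deliver 2→0:  nop
11. deliver 2→1:  nop
12. deliver 2→1:  nop
13. propose(0,'q'):  <0:coor t3 y>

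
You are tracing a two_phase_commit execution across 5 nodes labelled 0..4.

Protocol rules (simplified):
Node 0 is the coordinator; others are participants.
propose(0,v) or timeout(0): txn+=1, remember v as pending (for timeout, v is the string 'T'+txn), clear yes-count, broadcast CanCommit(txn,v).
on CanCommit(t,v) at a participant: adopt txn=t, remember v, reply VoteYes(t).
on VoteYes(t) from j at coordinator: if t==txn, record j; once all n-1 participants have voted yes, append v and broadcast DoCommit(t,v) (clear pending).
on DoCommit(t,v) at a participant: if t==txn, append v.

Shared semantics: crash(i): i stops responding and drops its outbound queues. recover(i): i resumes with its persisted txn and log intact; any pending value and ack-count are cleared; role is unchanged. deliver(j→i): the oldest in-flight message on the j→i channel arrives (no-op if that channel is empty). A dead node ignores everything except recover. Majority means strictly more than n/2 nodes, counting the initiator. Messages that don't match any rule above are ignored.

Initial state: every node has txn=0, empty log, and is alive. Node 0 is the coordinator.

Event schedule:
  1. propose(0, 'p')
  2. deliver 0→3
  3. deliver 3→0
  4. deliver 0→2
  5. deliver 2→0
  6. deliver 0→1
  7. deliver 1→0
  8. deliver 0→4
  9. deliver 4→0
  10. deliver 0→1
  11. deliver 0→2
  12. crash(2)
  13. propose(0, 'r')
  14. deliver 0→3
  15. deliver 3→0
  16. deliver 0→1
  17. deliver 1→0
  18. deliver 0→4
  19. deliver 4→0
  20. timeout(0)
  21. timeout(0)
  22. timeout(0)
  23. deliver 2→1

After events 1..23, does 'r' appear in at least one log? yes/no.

after 1 — propose(0,'p'): n0:coor/t1/[-]
after 2 — deliver 0→3: n3:part/t1/[-]
after 3 — deliver 3→0: ·
after 4 — deliver 0→2: n2:part/t1/[-]
after 5 — deliver 2→0: ·
after 6 — deliver 0→1: n1:part/t1/[-]
after 7 — deliver 1→0: ·
after 8 — deliver 0→4: n4:part/t1/[-]
after 9 — deliver 4→0: n0:coor/t1/[p]
after 10 — deliver 0→1: n1:part/t1/[p]
after 11 — deliver 0→2: n2:part/t1/[p]
after 12 — crash(2): n2:✗part/t1/[p]
after 13 — propose(0,'r'): n0:coor/t2/[p]
after 14 — deliver 0→3: n3:part/t1/[p]
after 15 — deliver 3→0: ·
after 16 — deliver 0→1: n1:part/t2/[p]
after 17 — deliver 1→0: ·
after 18 — deliver 0→4: n4:part/t1/[p]
after 19 — deliver 4→0: ·
after 20 — timeout(0): n0:coor/t3/[p]
after 21 — timeout(0): n0:coor/t4/[p]
after 22 — timeout(0): n0:coor/t5/[p]
after 23 — deliver 2→1: ·

no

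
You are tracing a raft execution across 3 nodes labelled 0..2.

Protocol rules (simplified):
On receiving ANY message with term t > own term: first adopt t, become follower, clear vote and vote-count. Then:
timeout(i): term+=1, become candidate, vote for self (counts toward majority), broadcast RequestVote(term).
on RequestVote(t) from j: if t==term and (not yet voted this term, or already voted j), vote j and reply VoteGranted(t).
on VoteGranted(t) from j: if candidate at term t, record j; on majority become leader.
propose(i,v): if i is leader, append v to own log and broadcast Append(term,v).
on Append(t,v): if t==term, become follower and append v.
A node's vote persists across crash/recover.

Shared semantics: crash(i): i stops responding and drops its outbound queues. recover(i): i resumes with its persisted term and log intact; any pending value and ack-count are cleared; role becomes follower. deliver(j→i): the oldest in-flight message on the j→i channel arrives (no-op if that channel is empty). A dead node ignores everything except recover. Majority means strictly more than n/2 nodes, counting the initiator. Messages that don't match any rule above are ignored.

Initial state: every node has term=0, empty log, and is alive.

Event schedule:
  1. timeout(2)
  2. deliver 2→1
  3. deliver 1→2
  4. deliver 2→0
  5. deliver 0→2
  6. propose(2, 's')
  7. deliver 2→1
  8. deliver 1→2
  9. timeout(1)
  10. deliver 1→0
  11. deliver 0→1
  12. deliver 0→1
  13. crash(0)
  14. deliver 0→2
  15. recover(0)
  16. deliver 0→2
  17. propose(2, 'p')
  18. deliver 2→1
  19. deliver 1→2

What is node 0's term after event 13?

2

e1 timeout(2): 2[cand,t=1,-]
e2 deliver 2→1: 1[foll,t=1,-]
e3 deliver 1→2: 2[lead,t=1,-]
e4 deliver 2→0: 0[foll,t=1,-]
e5 deliver 0→2: ·
e6 propose(2,'s'): 2[lead,t=1,s]
e7 deliver 2→1: 1[foll,t=1,s]
e8 deliver 1→2: ·
e9 timeout(1): 1[cand,t=2,s]
e10 deliver 1→0: 0[foll,t=2,-]
e11 deliver 0→1: 1[lead,t=2,s]
e12 deliver 0→1: ·
e13 crash(0): 0[✗foll,t=2,-]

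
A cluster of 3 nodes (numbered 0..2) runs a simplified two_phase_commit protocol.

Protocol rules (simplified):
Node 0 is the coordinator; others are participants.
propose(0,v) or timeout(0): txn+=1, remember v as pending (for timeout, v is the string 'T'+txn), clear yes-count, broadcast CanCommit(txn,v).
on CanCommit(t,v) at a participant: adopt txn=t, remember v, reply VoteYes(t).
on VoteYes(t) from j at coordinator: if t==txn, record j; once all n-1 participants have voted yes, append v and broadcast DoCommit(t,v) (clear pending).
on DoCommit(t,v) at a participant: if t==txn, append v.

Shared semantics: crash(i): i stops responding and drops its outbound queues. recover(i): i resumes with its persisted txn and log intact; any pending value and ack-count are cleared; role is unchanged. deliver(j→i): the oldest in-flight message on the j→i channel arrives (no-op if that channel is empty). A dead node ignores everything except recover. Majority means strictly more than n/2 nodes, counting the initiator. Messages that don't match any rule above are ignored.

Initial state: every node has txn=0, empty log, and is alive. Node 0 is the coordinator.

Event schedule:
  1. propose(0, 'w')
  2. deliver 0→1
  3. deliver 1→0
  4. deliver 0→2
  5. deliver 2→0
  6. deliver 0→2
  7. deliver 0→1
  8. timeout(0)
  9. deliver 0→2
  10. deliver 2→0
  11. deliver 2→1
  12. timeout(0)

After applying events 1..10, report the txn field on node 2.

[1] propose(0,'w') → N0(coor t1 [-])
[2] deliver 0→1 → N1(part t1 [-])
[3] deliver 1→0 → ∅
[4] deliver 0→2 → N2(part t1 [-])
[5] deliver 2→0 → N0(coor t1 [w])
[6] deliver 0→2 → N2(part t1 [w])
[7] deliver 0→1 → N1(part t1 [w])
[8] timeout(0) → N0(coor t2 [w])
[9] deliver 0→2 → N2(part t2 [w])
[10] deliver 2→0 → ∅

2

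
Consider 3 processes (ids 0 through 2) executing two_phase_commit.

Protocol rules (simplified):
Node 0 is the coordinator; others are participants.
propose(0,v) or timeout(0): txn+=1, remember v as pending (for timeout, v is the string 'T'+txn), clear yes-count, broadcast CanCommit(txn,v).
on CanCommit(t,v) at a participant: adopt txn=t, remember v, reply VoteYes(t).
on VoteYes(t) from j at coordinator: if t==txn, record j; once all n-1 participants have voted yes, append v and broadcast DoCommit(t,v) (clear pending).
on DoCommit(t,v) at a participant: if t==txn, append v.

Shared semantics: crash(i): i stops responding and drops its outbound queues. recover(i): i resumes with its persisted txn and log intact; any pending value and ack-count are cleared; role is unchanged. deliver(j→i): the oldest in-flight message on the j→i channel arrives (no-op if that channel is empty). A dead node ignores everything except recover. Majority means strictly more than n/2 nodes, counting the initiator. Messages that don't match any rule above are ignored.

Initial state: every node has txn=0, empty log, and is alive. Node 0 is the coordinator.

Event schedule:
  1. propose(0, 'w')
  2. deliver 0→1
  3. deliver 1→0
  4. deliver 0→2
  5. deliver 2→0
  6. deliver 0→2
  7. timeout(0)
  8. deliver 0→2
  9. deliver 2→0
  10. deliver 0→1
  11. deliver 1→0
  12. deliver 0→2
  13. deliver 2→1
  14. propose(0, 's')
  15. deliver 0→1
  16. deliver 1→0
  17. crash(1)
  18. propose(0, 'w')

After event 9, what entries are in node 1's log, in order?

empty

[1] propose(0,'w') → N0(coor t1 [-])
[2] deliver 0→1 → N1(part t1 [-])
[3] deliver 1→0 → ∅
[4] deliver 0→2 → N2(part t1 [-])
[5] deliver 2→0 → N0(coor t1 [w])
[6] deliver 0→2 → N2(part t1 [w])
[7] timeout(0) → N0(coor t2 [w])
[8] deliver 0→2 → N2(part t2 [w])
[9] deliver 2→0 → ∅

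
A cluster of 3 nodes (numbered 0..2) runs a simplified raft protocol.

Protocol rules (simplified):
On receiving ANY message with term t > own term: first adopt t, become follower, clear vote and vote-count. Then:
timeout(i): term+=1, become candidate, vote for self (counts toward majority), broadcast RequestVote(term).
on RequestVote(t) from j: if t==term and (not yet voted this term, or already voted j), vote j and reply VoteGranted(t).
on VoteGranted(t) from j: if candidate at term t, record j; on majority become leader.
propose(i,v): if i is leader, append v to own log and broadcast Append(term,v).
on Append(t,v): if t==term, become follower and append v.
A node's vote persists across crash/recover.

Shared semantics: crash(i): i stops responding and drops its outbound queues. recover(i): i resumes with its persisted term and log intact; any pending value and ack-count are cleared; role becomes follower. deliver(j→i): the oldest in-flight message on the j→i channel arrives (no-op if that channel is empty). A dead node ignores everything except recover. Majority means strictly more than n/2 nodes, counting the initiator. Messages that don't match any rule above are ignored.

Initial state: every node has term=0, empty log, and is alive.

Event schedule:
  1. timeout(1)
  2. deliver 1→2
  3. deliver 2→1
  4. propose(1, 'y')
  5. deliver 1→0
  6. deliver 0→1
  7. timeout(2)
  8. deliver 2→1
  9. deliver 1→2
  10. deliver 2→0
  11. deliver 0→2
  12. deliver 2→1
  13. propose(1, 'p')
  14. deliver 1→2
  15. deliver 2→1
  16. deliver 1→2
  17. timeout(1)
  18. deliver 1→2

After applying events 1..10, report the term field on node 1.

2

[1] timeout(1) → N1(cand t1 [-])
[2] deliver 1→2 → N2(foll t1 [-])
[3] deliver 2→1 → N1(lead t1 [-])
[4] propose(1,'y') → N1(lead t1 [y])
[5] deliver 1→0 → N0(foll t1 [-])
[6] deliver 0→1 → ∅
[7] timeout(2) → N2(cand t2 [-])
[8] deliver 2→1 → N1(foll t2 [y])
[9] deliver 1→2 → ∅
[10] deliver 2→0 → N0(foll t2 [-])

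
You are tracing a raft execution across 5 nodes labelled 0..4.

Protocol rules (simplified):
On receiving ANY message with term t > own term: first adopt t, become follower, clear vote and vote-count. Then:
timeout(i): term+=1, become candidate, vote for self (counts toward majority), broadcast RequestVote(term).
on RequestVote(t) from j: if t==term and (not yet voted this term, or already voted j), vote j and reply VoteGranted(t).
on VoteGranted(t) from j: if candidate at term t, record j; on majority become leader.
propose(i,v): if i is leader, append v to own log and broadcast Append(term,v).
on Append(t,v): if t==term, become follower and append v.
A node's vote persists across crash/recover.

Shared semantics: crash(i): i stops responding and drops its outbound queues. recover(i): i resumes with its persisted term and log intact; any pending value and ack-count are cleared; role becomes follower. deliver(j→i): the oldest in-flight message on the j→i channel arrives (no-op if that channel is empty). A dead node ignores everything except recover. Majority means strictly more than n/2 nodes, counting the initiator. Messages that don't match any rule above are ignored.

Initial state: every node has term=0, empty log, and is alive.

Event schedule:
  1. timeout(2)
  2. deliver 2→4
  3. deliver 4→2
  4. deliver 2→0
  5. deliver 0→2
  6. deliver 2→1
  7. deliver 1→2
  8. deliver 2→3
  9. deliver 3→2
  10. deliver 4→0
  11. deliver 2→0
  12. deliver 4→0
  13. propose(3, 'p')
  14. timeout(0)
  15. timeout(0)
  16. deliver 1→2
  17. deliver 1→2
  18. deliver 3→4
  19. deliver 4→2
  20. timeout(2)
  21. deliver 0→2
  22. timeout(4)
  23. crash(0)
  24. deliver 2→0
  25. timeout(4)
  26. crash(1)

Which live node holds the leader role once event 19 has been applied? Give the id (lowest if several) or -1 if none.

2

e1 timeout(2): 2[cand,t=1,-]
e2 deliver 2→4: 4[foll,t=1,-]
e3 deliver 4→2: ·
e4 deliver 2→0: 0[foll,t=1,-]
e5 deliver 0→2: 2[lead,t=1,-]
e6 deliver 2→1: 1[foll,t=1,-]
e7 deliver 1→2: ·
e8 deliver 2→3: 3[foll,t=1,-]
e9 deliver 3→2: ·
e10 deliver 4→0: ·
e11 deliver 2→0: ·
e12 deliver 4→0: ·
e13 propose(3,'p'): ·
e14 timeout(0): 0[cand,t=2,-]
e15 timeout(0): 0[cand,t=3,-]
e16 deliver 1→2: ·
e17 deliver 1→2: ·
e18 deliver 3→4: ·
e19 deliver 4→2: ·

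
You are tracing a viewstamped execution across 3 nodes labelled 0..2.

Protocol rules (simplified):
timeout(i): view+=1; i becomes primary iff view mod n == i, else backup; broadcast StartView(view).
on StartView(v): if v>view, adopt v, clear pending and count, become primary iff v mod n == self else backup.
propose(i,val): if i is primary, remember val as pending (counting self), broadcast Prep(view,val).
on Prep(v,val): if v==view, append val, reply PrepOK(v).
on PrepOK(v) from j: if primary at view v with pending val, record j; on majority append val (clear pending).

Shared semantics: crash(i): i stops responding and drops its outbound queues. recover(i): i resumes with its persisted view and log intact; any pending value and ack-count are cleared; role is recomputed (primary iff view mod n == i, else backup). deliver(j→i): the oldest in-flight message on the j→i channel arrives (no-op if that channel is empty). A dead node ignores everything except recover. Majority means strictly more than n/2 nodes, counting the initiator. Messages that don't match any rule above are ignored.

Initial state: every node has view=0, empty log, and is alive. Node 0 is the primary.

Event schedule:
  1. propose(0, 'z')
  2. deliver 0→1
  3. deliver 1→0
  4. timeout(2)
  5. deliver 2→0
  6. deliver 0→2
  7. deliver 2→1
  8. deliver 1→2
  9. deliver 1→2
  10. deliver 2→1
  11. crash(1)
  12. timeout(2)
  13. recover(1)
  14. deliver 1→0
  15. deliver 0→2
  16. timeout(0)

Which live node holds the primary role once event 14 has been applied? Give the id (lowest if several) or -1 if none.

[1] propose(0,'z') → ∅
[2] deliver 0→1 → N1(back v0 [z])
[3] deliver 1→0 → N0(prim v0 [z])
[4] timeout(2) → N2(back v1 [-])
[5] deliver 2→0 → N0(back v1 [z])
[6] deliver 0→2 → ∅
[7] deliver 2→1 → N1(prim v1 [z])
[8] deliver 1→2 → ∅
[9] deliver 1→2 → ∅
[10] deliver 2→1 → ∅
[11] crash(1) → N1(✗prim v1 [z])
[12] timeout(2) → N2(prim v2 [-])
[13] recover(1) → N1(prim v1 [z])
[14] deliver 1→0 → ∅

1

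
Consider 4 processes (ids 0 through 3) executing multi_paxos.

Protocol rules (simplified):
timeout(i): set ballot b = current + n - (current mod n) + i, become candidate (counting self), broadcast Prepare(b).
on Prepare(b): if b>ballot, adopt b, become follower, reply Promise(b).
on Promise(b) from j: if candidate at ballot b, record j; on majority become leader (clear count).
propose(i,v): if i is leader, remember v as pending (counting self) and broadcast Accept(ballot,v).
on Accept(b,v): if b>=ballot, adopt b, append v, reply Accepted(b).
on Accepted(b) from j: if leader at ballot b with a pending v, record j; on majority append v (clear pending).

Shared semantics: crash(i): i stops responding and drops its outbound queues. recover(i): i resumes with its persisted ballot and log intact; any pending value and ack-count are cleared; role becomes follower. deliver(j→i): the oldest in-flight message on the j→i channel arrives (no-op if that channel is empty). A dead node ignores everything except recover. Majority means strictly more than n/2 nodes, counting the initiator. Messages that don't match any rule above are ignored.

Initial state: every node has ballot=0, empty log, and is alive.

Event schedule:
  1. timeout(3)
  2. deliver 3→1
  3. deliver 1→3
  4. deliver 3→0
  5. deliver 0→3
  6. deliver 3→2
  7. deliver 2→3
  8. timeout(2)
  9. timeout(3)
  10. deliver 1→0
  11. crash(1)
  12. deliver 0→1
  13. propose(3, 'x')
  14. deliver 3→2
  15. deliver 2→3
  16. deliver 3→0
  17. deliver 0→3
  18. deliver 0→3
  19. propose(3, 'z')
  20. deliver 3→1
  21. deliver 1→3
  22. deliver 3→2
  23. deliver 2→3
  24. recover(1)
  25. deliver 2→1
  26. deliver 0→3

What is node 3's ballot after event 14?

11

1. timeout(3):  <3:cand b7 ->
2. deliver 3→1:  <1:foll b7 ->
3. deliver 1→3:  nop
4. deliver 3→0:  <0:foll b7 ->
5. deliver 0→3:  <3:lead b7 ->
6. deliver 3→2:  <2:foll b7 ->
7. deliver 2→3:  nop
8. timeout(2):  <2:cand b10 ->
9. timeout(3):  <3:cand b11 ->
10. deliver 1→0:  nop
11. crash(1):  <1:✗foll b7 ->
12. deliver 0→1:  nop
13. propose(3,'x'):  nop
14. deliver 3→2:  <2:foll b11 ->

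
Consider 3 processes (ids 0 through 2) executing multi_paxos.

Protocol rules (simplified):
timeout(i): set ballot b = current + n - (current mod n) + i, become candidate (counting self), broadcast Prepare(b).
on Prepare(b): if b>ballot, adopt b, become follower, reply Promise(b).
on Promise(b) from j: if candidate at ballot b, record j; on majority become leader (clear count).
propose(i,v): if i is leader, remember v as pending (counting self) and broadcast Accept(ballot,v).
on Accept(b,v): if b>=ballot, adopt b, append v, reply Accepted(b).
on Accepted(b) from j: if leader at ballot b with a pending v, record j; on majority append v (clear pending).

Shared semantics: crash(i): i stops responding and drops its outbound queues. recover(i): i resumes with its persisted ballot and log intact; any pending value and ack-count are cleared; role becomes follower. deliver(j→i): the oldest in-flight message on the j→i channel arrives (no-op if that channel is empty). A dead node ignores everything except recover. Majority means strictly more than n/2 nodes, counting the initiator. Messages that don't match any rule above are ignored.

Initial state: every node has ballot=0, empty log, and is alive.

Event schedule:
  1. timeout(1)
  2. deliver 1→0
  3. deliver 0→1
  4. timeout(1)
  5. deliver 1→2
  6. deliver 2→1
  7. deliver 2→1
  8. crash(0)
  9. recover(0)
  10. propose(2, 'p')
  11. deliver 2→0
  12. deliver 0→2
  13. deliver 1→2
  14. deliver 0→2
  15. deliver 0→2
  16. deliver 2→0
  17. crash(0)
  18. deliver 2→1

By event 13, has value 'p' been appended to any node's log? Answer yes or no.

e1 timeout(1): 1[cand,b=4,-]
e2 deliver 1→0: 0[foll,b=4,-]
e3 deliver 0→1: 1[lead,b=4,-]
e4 timeout(1): 1[cand,b=7,-]
e5 deliver 1→2: 2[foll,b=4,-]
e6 deliver 2→1: ·
e7 deliver 2→1: ·
e8 crash(0): 0[✗foll,b=4,-]
e9 recover(0): 0[foll,b=4,-]
e10 propose(2,'p'): ·
e11 deliver 2→0: ·
e12 deliver 0→2: ·
e13 deliver 1→2: 2[foll,b=7,-]

no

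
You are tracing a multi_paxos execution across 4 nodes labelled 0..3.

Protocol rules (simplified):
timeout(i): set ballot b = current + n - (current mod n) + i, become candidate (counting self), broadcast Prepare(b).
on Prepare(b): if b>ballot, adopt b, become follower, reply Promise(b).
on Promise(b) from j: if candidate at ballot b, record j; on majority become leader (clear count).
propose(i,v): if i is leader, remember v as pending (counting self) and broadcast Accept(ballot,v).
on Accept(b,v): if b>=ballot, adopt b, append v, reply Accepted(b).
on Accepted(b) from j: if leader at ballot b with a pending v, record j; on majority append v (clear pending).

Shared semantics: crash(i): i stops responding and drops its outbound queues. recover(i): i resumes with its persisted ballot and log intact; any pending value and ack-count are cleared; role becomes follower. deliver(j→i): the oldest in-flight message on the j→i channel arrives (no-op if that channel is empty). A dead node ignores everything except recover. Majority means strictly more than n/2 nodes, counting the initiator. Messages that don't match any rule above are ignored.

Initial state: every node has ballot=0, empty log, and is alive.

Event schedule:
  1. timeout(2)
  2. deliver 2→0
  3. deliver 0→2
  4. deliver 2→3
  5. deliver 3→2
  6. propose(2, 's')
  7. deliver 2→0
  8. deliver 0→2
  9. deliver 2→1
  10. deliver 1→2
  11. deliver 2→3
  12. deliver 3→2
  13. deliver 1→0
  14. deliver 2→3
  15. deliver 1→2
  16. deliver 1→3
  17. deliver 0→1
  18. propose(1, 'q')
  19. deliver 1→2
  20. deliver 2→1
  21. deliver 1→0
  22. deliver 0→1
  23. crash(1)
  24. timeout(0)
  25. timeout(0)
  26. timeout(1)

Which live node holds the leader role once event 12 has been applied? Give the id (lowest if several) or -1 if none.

2

1. timeout(2):  <2:cand b6 ->
2. deliver 2→0:  <0:foll b6 ->
3. deliver 0→2:  nop
4. deliver 2→3:  <3:foll b6 ->
5. deliver 3→2:  <2:lead b6 ->
6. propose(2,'s'):  nop
7. deliver 2→0:  <0:foll b6 s>
8. deliver 0→2:  nop
9. deliver 2→1:  <1:foll b6 ->
10. deliver 1→2:  nop
11. deliver 2→3:  <3:foll b6 s>
12. deliver 3→2:  <2:lead b6 s>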